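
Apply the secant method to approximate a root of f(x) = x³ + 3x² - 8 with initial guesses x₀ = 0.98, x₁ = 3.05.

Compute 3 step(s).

f(x) = x³ + 3x² - 8
x₀ = 0.98, x₁ = 3.05

Secant formula: x_{n+1} = x_n - f(x_n)(x_n - x_{n-1})/(f(x_n) - f(x_{n-1}))

Iteration 1:
  f(0.980000) = -4.177608
  f(3.050000) = 48.280125
  x_2 = 3.050000 - 48.280125×(3.050000 - 0.980000)/(48.280125 - (-4.177608))
       = 1.144850
Iteration 2:
  f(3.050000) = 48.280125
  f(1.144850) = -2.567423
  x_3 = 1.144850 - (-2.567423)×(1.144850 - 3.050000)/(-2.567423 - 48.280125)
       = 1.241046
Iteration 3:
  f(1.144850) = -2.567423
  f(1.241046) = -1.467964
  x_4 = 1.241046 - (-1.467964)×(1.241046 - 1.144850)/(-1.467964 - (-2.567423))
       = 1.369484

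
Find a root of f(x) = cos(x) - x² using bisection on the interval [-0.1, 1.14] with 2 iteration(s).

f(x) = cos(x) - x²
Initial interval: [-0.1, 1.14]

Iteration 1:
  c_1 = (-0.100000 + 1.140000)/2 = 0.520000
  f(c_1) = f(0.520000) = 0.597419
  f(a) × f(c) ≥ 0, new interval: [0.520000, 1.140000]
Iteration 2:
  c_2 = (0.520000 + 1.140000)/2 = 0.830000
  f(c_2) = f(0.830000) = -0.014024
  f(a) × f(c) < 0, new interval: [0.520000, 0.830000]

After 2 iteration(s), the approximation is c_2 = 0.830000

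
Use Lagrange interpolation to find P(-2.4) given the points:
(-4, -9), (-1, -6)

Lagrange interpolation formula:
P(x) = Σ yᵢ × Lᵢ(x)
where Lᵢ(x) = Π_{j≠i} (x - xⱼ)/(xᵢ - xⱼ)

L_0(-2.4) = (-2.4 - (-1))/(-4 - (-1)) = 0.466667
L_1(-2.4) = (-2.4 - (-4))/(-1 - (-4)) = 0.533333

P(-2.4) = (-9)×L_0(-2.4) + (-6)×L_1(-2.4)
P(-2.4) = -7.400000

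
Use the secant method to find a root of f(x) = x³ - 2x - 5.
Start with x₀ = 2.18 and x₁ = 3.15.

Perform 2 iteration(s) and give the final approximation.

f(x) = x³ - 2x - 5
x₀ = 2.18, x₁ = 3.15

Secant formula: x_{n+1} = x_n - f(x_n)(x_n - x_{n-1})/(f(x_n) - f(x_{n-1}))

Iteration 1:
  f(2.180000) = 1.000232
  f(3.150000) = 19.955875
  x_2 = 3.150000 - 19.955875×(3.150000 - 2.180000)/(19.955875 - 1.000232)
       = 2.128816
Iteration 2:
  f(3.150000) = 19.955875
  f(2.128816) = 0.389859
  x_3 = 2.128816 - 0.389859×(2.128816 - 3.150000)/(0.389859 - 19.955875)
       = 2.108469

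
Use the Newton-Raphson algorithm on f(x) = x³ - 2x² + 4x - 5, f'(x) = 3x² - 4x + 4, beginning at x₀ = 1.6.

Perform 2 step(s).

f(x) = x³ - 2x² + 4x - 5
f'(x) = 3x² - 4x + 4
x₀ = 1.6

Newton-Raphson formula: x_{n+1} = x_n - f(x_n)/f'(x_n)

Iteration 1:
  f(1.600000) = 0.376000
  f'(1.600000) = 5.280000
  x_1 = 1.600000 - 0.376000/5.280000 = 1.528788
Iteration 2:
  f(1.528788) = 0.013838
  f'(1.528788) = 4.896426
  x_2 = 1.528788 - 0.013838/4.896426 = 1.525962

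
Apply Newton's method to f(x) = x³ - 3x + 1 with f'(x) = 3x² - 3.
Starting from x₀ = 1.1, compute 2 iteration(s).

f(x) = x³ - 3x + 1
f'(x) = 3x² - 3
x₀ = 1.1

Newton-Raphson formula: x_{n+1} = x_n - f(x_n)/f'(x_n)

Iteration 1:
  f(1.100000) = -0.969000
  f'(1.100000) = 0.630000
  x_1 = 1.100000 - (-0.969000)/0.630000 = 2.638095
Iteration 2:
  f(2.638095) = 11.445661
  f'(2.638095) = 17.878639
  x_2 = 2.638095 - 11.445661/17.878639 = 1.997909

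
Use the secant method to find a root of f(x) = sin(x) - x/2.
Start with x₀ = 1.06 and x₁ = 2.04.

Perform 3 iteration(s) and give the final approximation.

f(x) = sin(x) - x/2
x₀ = 1.06, x₁ = 2.04

Secant formula: x_{n+1} = x_n - f(x_n)(x_n - x_{n-1})/(f(x_n) - f(x_{n-1}))

Iteration 1:
  f(1.060000) = 0.342355
  f(2.040000) = -0.128071
  x_2 = 2.040000 - (-0.128071)×(2.040000 - 1.060000)/(-0.128071 - 0.342355)
       = 1.773200
Iteration 2:
  f(2.040000) = -0.128071
  f(1.773200) = 0.092986
  x_3 = 1.773200 - 0.092986×(1.773200 - 2.040000)/(0.092986 - (-0.128071))
       = 1.885427
Iteration 3:
  f(1.773200) = 0.092986
  f(1.885427) = 0.008197
  x_4 = 1.885427 - 0.008197×(1.885427 - 1.773200)/(0.008197 - 0.092986)
       = 1.896277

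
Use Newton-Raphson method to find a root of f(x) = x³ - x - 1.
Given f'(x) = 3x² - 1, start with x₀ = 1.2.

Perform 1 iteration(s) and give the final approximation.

f(x) = x³ - x - 1
f'(x) = 3x² - 1
x₀ = 1.2

Newton-Raphson formula: x_{n+1} = x_n - f(x_n)/f'(x_n)

Iteration 1:
  f(1.200000) = -0.472000
  f'(1.200000) = 3.320000
  x_1 = 1.200000 - (-0.472000)/3.320000 = 1.342169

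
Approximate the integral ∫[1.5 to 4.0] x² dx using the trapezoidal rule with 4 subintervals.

f(x) = x²
a = 1.5, b = 4.0, n = 4
h = (b - a)/n = 0.625000

Trapezoidal rule: (h/2)[f(x₀) + 2f(x₁) + 2f(x₂) + ... + f(xₙ)]

x_0 = 1.5000, f(x_0) = 2.250000, coefficient = 1
x_1 = 2.1250, f(x_1) = 4.515625, coefficient = 2
x_2 = 2.7500, f(x_2) = 7.562500, coefficient = 2
x_3 = 3.3750, f(x_3) = 11.390625, coefficient = 2
x_4 = 4.0000, f(x_4) = 16.000000, coefficient = 1

I ≈ (0.625000/2) × 65.187500 = 20.371094
Exact value: 20.208333
Error: 0.162760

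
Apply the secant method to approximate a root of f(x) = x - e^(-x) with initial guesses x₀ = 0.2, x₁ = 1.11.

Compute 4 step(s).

f(x) = x - e^(-x)
x₀ = 0.2, x₁ = 1.11

Secant formula: x_{n+1} = x_n - f(x_n)(x_n - x_{n-1})/(f(x_n) - f(x_{n-1}))

Iteration 1:
  f(0.200000) = -0.618731
  f(1.110000) = 0.780441
  x_2 = 1.110000 - 0.780441×(1.110000 - 0.200000)/(0.780441 - (-0.618731))
       = 0.602413
Iteration 2:
  f(1.110000) = 0.780441
  f(0.602413) = 0.054924
  x_3 = 0.602413 - 0.054924×(0.602413 - 1.110000)/(0.054924 - 0.780441)
       = 0.563987
Iteration 3:
  f(0.602413) = 0.054924
  f(0.563987) = -0.004949
  x_4 = 0.563987 - (-0.004949)×(0.563987 - 0.602413)/(-0.004949 - 0.054924)
       = 0.567163
Iteration 4:
  f(0.563987) = -0.004949
  f(0.567163) = 0.000031
  x_5 = 0.567163 - 0.000031×(0.567163 - 0.563987)/(0.000031 - (-0.004949))
       = 0.567143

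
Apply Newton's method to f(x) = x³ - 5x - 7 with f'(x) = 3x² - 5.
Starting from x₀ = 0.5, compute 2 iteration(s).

f(x) = x³ - 5x - 7
f'(x) = 3x² - 5
x₀ = 0.5

Newton-Raphson formula: x_{n+1} = x_n - f(x_n)/f'(x_n)

Iteration 1:
  f(0.500000) = -9.375000
  f'(0.500000) = -4.250000
  x_1 = 0.500000 - (-9.375000)/(-4.250000) = -1.705882
Iteration 2:
  f(-1.705882) = -3.434765
  f'(-1.705882) = 3.730104
  x_2 = -1.705882 - (-3.434765)/3.730104 = -0.785059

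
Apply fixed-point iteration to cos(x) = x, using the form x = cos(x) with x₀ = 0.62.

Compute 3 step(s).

Equation: cos(x) = x
Fixed-point form: x = cos(x)
x₀ = 0.62

x_1 = g(0.620000) = 0.813878
x_2 = g(0.813878) = 0.686684
x_3 = g(0.686684) = 0.773352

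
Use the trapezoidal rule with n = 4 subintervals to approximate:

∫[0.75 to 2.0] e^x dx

f(x) = e^x
a = 0.75, b = 2.0, n = 4
h = (b - a)/n = 0.312500

Trapezoidal rule: (h/2)[f(x₀) + 2f(x₁) + 2f(x₂) + ... + f(xₙ)]

x_0 = 0.7500, f(x_0) = 2.117000, coefficient = 1
x_1 = 1.0625, f(x_1) = 2.893596, coefficient = 2
x_2 = 1.3750, f(x_2) = 3.955077, coefficient = 2
x_3 = 1.6875, f(x_3) = 5.405949, coefficient = 2
x_4 = 2.0000, f(x_4) = 7.389056, coefficient = 1

I ≈ (0.312500/2) × 34.015299 = 5.314891
Exact value: 5.272056
Error: 0.042834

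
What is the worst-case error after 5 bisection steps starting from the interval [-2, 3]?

Bisection error bound: |error| ≤ (b-a)/2^n
|error| ≤ (3 - (-2))/2^5 = 5/2^5
|error| ≤ 0.1562500000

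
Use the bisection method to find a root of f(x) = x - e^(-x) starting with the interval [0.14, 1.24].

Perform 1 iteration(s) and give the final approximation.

f(x) = x - e^(-x)
Initial interval: [0.14, 1.24]

Iteration 1:
  c_1 = (0.140000 + 1.240000)/2 = 0.690000
  f(c_1) = f(0.690000) = 0.188424
  f(a) × f(c) < 0, new interval: [0.140000, 0.690000]

After 1 iteration(s), the approximation is c_1 = 0.690000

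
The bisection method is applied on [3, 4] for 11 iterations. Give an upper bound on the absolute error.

Bisection error bound: |error| ≤ (b-a)/2^n
|error| ≤ (4 - 3)/2^11 = 1/2^11
|error| ≤ 0.0004882812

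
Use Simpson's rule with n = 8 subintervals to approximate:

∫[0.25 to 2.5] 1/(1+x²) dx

f(x) = 1/(1+x²)
a = 0.25, b = 2.5, n = 8
h = (b - a)/n = 0.281250

Simpson's rule: (h/3)[f(x₀) + 4f(x₁) + 2f(x₂) + ... + f(xₙ)]

x_0 = 0.2500, f(x_0) = 0.941176, coefficient = 1
x_1 = 0.5312, f(x_1) = 0.779893, coefficient = 4
x_2 = 0.8125, f(x_2) = 0.602353, coefficient = 2
x_3 = 1.0938, f(x_3) = 0.455313, coefficient = 4
x_4 = 1.3750, f(x_4) = 0.345946, coefficient = 2
x_5 = 1.6562, f(x_5) = 0.267154, coefficient = 4
x_6 = 1.9375, f(x_6) = 0.210353, coefficient = 2
x_7 = 2.2188, f(x_7) = 0.168838, coefficient = 4
x_8 = 2.5000, f(x_8) = 0.137931, coefficient = 1

I ≈ (0.281250/3) × 10.081204 = 0.945113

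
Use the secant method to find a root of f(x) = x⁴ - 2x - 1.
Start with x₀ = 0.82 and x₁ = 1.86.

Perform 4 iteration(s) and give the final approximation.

f(x) = x⁴ - 2x - 1
x₀ = 0.82, x₁ = 1.86

Secant formula: x_{n+1} = x_n - f(x_n)(x_n - x_{n-1})/(f(x_n) - f(x_{n-1}))

Iteration 1:
  f(0.820000) = -2.187878
  f(1.860000) = 7.248832
  x_2 = 1.860000 - 7.248832×(1.860000 - 0.820000)/(7.248832 - (-2.187878))
       = 1.061121
Iteration 2:
  f(1.860000) = 7.248832
  f(1.061121) = -1.854415
  x_3 = 1.061121 - (-1.854415)×(1.061121 - 1.860000)/(-1.854415 - 7.248832)
       = 1.223860
Iteration 3:
  f(1.061121) = -1.854415
  f(1.223860) = -1.204214
  x_4 = 1.223860 - (-1.204214)×(1.223860 - 1.061121)/(-1.204214 - (-1.854415))
       = 1.525263
Iteration 4:
  f(1.223860) = -1.204214
  f(1.525263) = 1.361738
  x_5 = 1.525263 - 1.361738×(1.525263 - 1.223860)/(1.361738 - (-1.204214))
       = 1.365310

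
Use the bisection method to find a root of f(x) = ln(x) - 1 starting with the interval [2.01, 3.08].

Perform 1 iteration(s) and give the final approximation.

f(x) = ln(x) - 1
Initial interval: [2.01, 3.08]

Iteration 1:
  c_1 = (2.010000 + 3.080000)/2 = 2.545000
  f(c_1) = f(2.545000) = -0.065869
  f(a) × f(c) ≥ 0, new interval: [2.545000, 3.080000]

After 1 iteration(s), the approximation is c_1 = 2.545000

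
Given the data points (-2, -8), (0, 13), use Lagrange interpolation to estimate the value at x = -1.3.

Lagrange interpolation formula:
P(x) = Σ yᵢ × Lᵢ(x)
where Lᵢ(x) = Π_{j≠i} (x - xⱼ)/(xᵢ - xⱼ)

L_0(-1.3) = (-1.3 - 0)/(-2 - 0) = 0.650000
L_1(-1.3) = (-1.3 - (-2))/(0 - (-2)) = 0.350000

P(-1.3) = (-8)×L_0(-1.3) + 13×L_1(-1.3)
P(-1.3) = -0.650000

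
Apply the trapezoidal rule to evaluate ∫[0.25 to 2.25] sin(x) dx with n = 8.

f(x) = sin(x)
a = 0.25, b = 2.25, n = 8
h = (b - a)/n = 0.250000

Trapezoidal rule: (h/2)[f(x₀) + 2f(x₁) + 2f(x₂) + ... + f(xₙ)]

x_0 = 0.2500, f(x_0) = 0.247404, coefficient = 1
x_1 = 0.5000, f(x_1) = 0.479426, coefficient = 2
x_2 = 0.7500, f(x_2) = 0.681639, coefficient = 2
x_3 = 1.0000, f(x_3) = 0.841471, coefficient = 2
x_4 = 1.2500, f(x_4) = 0.948985, coefficient = 2
x_5 = 1.5000, f(x_5) = 0.997495, coefficient = 2
x_6 = 1.7500, f(x_6) = 0.983986, coefficient = 2
x_7 = 2.0000, f(x_7) = 0.909297, coefficient = 2
x_8 = 2.2500, f(x_8) = 0.778073, coefficient = 1

I ≈ (0.250000/2) × 12.710074 = 1.588759
Exact value: 1.597086
Error: 0.008327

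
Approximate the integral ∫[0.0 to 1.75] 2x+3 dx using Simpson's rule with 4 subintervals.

f(x) = 2x+3
a = 0.0, b = 1.75, n = 4
h = (b - a)/n = 0.437500

Simpson's rule: (h/3)[f(x₀) + 4f(x₁) + 2f(x₂) + ... + f(xₙ)]

x_0 = 0.0000, f(x_0) = 3.000000, coefficient = 1
x_1 = 0.4375, f(x_1) = 3.875000, coefficient = 4
x_2 = 0.8750, f(x_2) = 4.750000, coefficient = 2
x_3 = 1.3125, f(x_3) = 5.625000, coefficient = 4
x_4 = 1.7500, f(x_4) = 6.500000, coefficient = 1

I ≈ (0.437500/3) × 57.000000 = 8.312500
Exact value: 8.312500
Error: 0.000000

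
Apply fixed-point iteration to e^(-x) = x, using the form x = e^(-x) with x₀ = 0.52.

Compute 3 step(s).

Equation: e^(-x) = x
Fixed-point form: x = e^(-x)
x₀ = 0.52

x_1 = g(0.520000) = 0.594521
x_2 = g(0.594521) = 0.551827
x_3 = g(0.551827) = 0.575897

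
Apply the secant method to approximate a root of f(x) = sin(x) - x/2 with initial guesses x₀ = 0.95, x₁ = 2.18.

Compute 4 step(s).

f(x) = sin(x) - x/2
x₀ = 0.95, x₁ = 2.18

Secant formula: x_{n+1} = x_n - f(x_n)(x_n - x_{n-1})/(f(x_n) - f(x_{n-1}))

Iteration 1:
  f(0.950000) = 0.338416
  f(2.180000) = -0.269896
  x_2 = 2.180000 - (-0.269896)×(2.180000 - 0.950000)/(-0.269896 - 0.338416)
       = 1.634273
Iteration 2:
  f(2.180000) = -0.269896
  f(1.634273) = 0.180850
  x_3 = 1.634273 - 0.180850×(1.634273 - 2.180000)/(0.180850 - (-0.269896))
       = 1.853231
Iteration 3:
  f(1.634273) = 0.180850
  f(1.853231) = 0.033764
  x_4 = 1.853231 - 0.033764×(1.853231 - 1.634273)/(0.033764 - 0.180850)
       = 1.903494
Iteration 4:
  f(1.853231) = 0.033764
  f(1.903494) = -0.006582
  x_5 = 1.903494 - (-0.006582)×(1.903494 - 1.853231)/(-0.006582 - 0.033764)
       = 1.895294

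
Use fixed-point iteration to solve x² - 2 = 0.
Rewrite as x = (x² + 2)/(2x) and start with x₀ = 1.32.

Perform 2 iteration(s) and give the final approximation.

Equation: x² - 2 = 0
Fixed-point form: x = (x² + 2)/(2x)
x₀ = 1.32

x_1 = g(1.320000) = 1.417576
x_2 = g(1.417576) = 1.414218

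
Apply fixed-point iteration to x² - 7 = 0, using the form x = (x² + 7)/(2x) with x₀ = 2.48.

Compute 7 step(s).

Equation: x² - 7 = 0
Fixed-point form: x = (x² + 7)/(2x)
x₀ = 2.48

x_1 = g(2.480000) = 2.651290
x_2 = g(2.651290) = 2.645757
x_3 = g(2.645757) = 2.645751
x_4 = g(2.645751) = 2.645751
x_5 = g(2.645751) = 2.645751
x_6 = g(2.645751) = 2.645751
x_7 = g(2.645751) = 2.645751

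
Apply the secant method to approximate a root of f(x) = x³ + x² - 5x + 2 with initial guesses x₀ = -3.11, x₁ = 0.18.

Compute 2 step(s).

f(x) = x³ + x² - 5x + 2
x₀ = -3.11, x₁ = 0.18

Secant formula: x_{n+1} = x_n - f(x_n)(x_n - x_{n-1})/(f(x_n) - f(x_{n-1}))

Iteration 1:
  f(-3.110000) = -2.858131
  f(0.180000) = 1.138232
  x_2 = 0.180000 - 1.138232×(0.180000 - (-3.110000))/(1.138232 - (-2.858131))
       = -0.757048
Iteration 2:
  f(0.180000) = 1.138232
  f(-0.757048) = 5.924480
  x_3 = -0.757048 - 5.924480×(-0.757048 - 0.180000)/(5.924480 - 1.138232)
       = 0.402842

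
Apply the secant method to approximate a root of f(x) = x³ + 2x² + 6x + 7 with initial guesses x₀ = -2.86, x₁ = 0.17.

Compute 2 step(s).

f(x) = x³ + 2x² + 6x + 7
x₀ = -2.86, x₁ = 0.17

Secant formula: x_{n+1} = x_n - f(x_n)(x_n - x_{n-1})/(f(x_n) - f(x_{n-1}))

Iteration 1:
  f(-2.860000) = -17.194456
  f(0.170000) = 8.082713
  x_2 = 0.170000 - 8.082713×(0.170000 - (-2.860000))/(8.082713 - (-17.194456))
       = -0.798883
Iteration 2:
  f(0.170000) = 8.082713
  f(-0.798883) = 2.973272
  x_3 = -0.798883 - 2.973272×(-0.798883 - 0.170000)/(2.973272 - 8.082713)
       = -1.362693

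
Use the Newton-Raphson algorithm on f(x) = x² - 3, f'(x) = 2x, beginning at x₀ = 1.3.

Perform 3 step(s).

f(x) = x² - 3
f'(x) = 2x
x₀ = 1.3

Newton-Raphson formula: x_{n+1} = x_n - f(x_n)/f'(x_n)

Iteration 1:
  f(1.300000) = -1.310000
  f'(1.300000) = 2.600000
  x_1 = 1.300000 - (-1.310000)/2.600000 = 1.803846
Iteration 2:
  f(1.803846) = 0.253861
  f'(1.803846) = 3.607692
  x_2 = 1.803846 - 0.253861/3.607692 = 1.733480
Iteration 3:
  f(1.733480) = 0.004951
  f'(1.733480) = 3.466959
  x_3 = 1.733480 - 0.004951/3.466959 = 1.732051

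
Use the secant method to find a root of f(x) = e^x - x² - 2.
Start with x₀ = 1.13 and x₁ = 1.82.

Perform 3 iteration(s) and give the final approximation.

f(x) = e^x - x² - 2
x₀ = 1.13, x₁ = 1.82

Secant formula: x_{n+1} = x_n - f(x_n)(x_n - x_{n-1})/(f(x_n) - f(x_{n-1}))

Iteration 1:
  f(1.130000) = -0.181243
  f(1.820000) = 0.859458
  x_2 = 1.820000 - 0.859458×(1.820000 - 1.130000)/(0.859458 - (-0.181243))
       = 1.250167
Iteration 2:
  f(1.820000) = 0.859458
  f(1.250167) = -0.071992
  x_3 = 1.250167 - (-0.071992)×(1.250167 - 1.820000)/(-0.071992 - 0.859458)
       = 1.294209
Iteration 3:
  f(1.250167) = -0.071992
  f(1.294209) = -0.026867
  x_4 = 1.294209 - (-0.026867)×(1.294209 - 1.250167)/(-0.026867 - (-0.071992))
       = 1.320433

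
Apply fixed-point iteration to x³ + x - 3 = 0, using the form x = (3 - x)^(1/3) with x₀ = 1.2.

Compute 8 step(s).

Equation: x³ + x - 3 = 0
Fixed-point form: x = (3 - x)^(1/3)
x₀ = 1.2

x_1 = g(1.200000) = 1.216440
x_2 = g(1.216440) = 1.212726
x_3 = g(1.212726) = 1.213567
x_4 = g(1.213567) = 1.213377
x_5 = g(1.213377) = 1.213420
x_6 = g(1.213420) = 1.213410
x_7 = g(1.213410) = 1.213412
x_8 = g(1.213412) = 1.213412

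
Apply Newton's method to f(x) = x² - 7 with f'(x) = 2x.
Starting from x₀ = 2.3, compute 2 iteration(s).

f(x) = x² - 7
f'(x) = 2x
x₀ = 2.3

Newton-Raphson formula: x_{n+1} = x_n - f(x_n)/f'(x_n)

Iteration 1:
  f(2.300000) = -1.710000
  f'(2.300000) = 4.600000
  x_1 = 2.300000 - (-1.710000)/4.600000 = 2.671739
Iteration 2:
  f(2.671739) = 0.138190
  f'(2.671739) = 5.343478
  x_2 = 2.671739 - 0.138190/5.343478 = 2.645878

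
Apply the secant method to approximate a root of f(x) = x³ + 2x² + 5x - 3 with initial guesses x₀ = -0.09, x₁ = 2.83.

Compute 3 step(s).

f(x) = x³ + 2x² + 5x - 3
x₀ = -0.09, x₁ = 2.83

Secant formula: x_{n+1} = x_n - f(x_n)(x_n - x_{n-1})/(f(x_n) - f(x_{n-1}))

Iteration 1:
  f(-0.090000) = -3.434529
  f(2.830000) = 49.832987
  x_2 = 2.830000 - 49.832987×(2.830000 - (-0.090000))/(49.832987 - (-3.434529))
       = 0.098273
Iteration 2:
  f(2.830000) = 49.832987
  f(0.098273) = -2.488372
  x_3 = 0.098273 - (-2.488372)×(0.098273 - 2.830000)/(-2.488372 - 49.832987)
       = 0.228192
Iteration 3:
  f(0.098273) = -2.488372
  f(0.228192) = -1.743014
  x_4 = 0.228192 - (-1.743014)×(0.228192 - 0.098273)/(-1.743014 - (-2.488372))
       = 0.532007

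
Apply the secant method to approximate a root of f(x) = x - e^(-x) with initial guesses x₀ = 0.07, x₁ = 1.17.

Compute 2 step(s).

f(x) = x - e^(-x)
x₀ = 0.07, x₁ = 1.17

Secant formula: x_{n+1} = x_n - f(x_n)(x_n - x_{n-1})/(f(x_n) - f(x_{n-1}))

Iteration 1:
  f(0.070000) = -0.862394
  f(1.170000) = 0.859633
  x_2 = 1.170000 - 0.859633×(1.170000 - 0.070000)/(0.859633 - (-0.862394))
       = 0.620882
Iteration 2:
  f(1.170000) = 0.859633
  f(0.620882) = 0.083411
  x_3 = 0.620882 - 0.083411×(0.620882 - 1.170000)/(0.083411 - 0.859633)
       = 0.561874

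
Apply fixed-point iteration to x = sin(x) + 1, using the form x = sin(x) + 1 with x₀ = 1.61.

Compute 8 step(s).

Equation: x = sin(x) + 1
Fixed-point form: x = sin(x) + 1
x₀ = 1.61

x_1 = g(1.610000) = 1.999232
x_2 = g(1.999232) = 1.909617
x_3 = g(1.909617) = 1.943147
x_4 = g(1.943147) = 1.931475
x_5 = g(1.931475) = 1.935658
x_6 = g(1.935658) = 1.934173
x_7 = g(1.934173) = 1.934702
x_8 = g(1.934702) = 1.934514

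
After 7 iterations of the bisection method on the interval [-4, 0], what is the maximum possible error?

Bisection error bound: |error| ≤ (b-a)/2^n
|error| ≤ (0 - (-4))/2^7 = 4/2^7
|error| ≤ 0.0312500000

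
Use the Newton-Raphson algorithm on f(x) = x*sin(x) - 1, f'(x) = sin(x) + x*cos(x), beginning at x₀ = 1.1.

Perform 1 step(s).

f(x) = x*sin(x) - 1
f'(x) = sin(x) + x*cos(x)
x₀ = 1.1

Newton-Raphson formula: x_{n+1} = x_n - f(x_n)/f'(x_n)

Iteration 1:
  f(1.100000) = -0.019672
  f'(1.100000) = 1.390163
  x_1 = 1.100000 - (-0.019672)/1.390163 = 1.114151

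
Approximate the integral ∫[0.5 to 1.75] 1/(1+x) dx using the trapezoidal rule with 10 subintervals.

f(x) = 1/(1+x)
a = 0.5, b = 1.75, n = 10
h = (b - a)/n = 0.125000

Trapezoidal rule: (h/2)[f(x₀) + 2f(x₁) + 2f(x₂) + ... + f(xₙ)]

x_0 = 0.5000, f(x_0) = 0.666667, coefficient = 1
x_1 = 0.6250, f(x_1) = 0.615385, coefficient = 2
x_2 = 0.7500, f(x_2) = 0.571429, coefficient = 2
x_3 = 0.8750, f(x_3) = 0.533333, coefficient = 2
x_4 = 1.0000, f(x_4) = 0.500000, coefficient = 2
x_5 = 1.1250, f(x_5) = 0.470588, coefficient = 2
x_6 = 1.2500, f(x_6) = 0.444444, coefficient = 2
x_7 = 1.3750, f(x_7) = 0.421053, coefficient = 2
x_8 = 1.5000, f(x_8) = 0.400000, coefficient = 2
x_9 = 1.6250, f(x_9) = 0.380952, coefficient = 2
x_10 = 1.7500, f(x_10) = 0.363636, coefficient = 1

I ≈ (0.125000/2) × 9.704671 = 0.606542
Exact value: 0.606136
Error: 0.000406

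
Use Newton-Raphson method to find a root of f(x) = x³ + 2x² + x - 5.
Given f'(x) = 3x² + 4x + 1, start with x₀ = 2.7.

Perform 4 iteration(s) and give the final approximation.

f(x) = x³ + 2x² + x - 5
f'(x) = 3x² + 4x + 1
x₀ = 2.7

Newton-Raphson formula: x_{n+1} = x_n - f(x_n)/f'(x_n)

Iteration 1:
  f(2.700000) = 31.963000
  f'(2.700000) = 33.670000
  x_1 = 2.700000 - 31.963000/33.670000 = 1.750698
Iteration 2:
  f(1.750698) = 8.246375
  f'(1.750698) = 17.197622
  x_2 = 1.750698 - 8.246375/17.197622 = 1.271191
Iteration 3:
  f(1.271191) = 1.557198
  f'(1.271191) = 10.932547
  x_3 = 1.271191 - 1.557198/10.932547 = 1.128754
Iteration 4:
  f(1.128754) = 0.115058
  f'(1.128754) = 9.337276
  x_4 = 1.128754 - 0.115058/9.337276 = 1.116432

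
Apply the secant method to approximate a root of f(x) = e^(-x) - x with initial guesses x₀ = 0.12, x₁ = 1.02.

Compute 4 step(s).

f(x) = e^(-x) - x
x₀ = 0.12, x₁ = 1.02

Secant formula: x_{n+1} = x_n - f(x_n)(x_n - x_{n-1})/(f(x_n) - f(x_{n-1}))

Iteration 1:
  f(0.120000) = 0.766920
  f(1.020000) = -0.659405
  x_2 = 1.020000 - (-0.659405)×(1.020000 - 0.120000)/(-0.659405 - 0.766920)
       = 0.603921
Iteration 2:
  f(1.020000) = -0.659405
  f(0.603921) = -0.057257
  x_3 = 0.603921 - (-0.057257)×(0.603921 - 1.020000)/(-0.057257 - (-0.659405))
       = 0.564357
Iteration 3:
  f(0.603921) = -0.057257
  f(0.564357) = 0.004369
  x_4 = 0.564357 - 0.004369×(0.564357 - 0.603921)/(0.004369 - (-0.057257))
       = 0.567162
Iteration 4:
  f(0.564357) = 0.004369
  f(0.567162) = -0.000029
  x_5 = 0.567162 - (-0.000029)×(0.567162 - 0.564357)/(-0.000029 - 0.004369)
       = 0.567143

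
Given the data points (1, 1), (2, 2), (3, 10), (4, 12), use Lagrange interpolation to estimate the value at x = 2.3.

Lagrange interpolation formula:
P(x) = Σ yᵢ × Lᵢ(x)
where Lᵢ(x) = Π_{j≠i} (x - xⱼ)/(xᵢ - xⱼ)

L_0(2.3) = (2.3 - 2)/(1 - 2) × (2.3 - 3)/(1 - 3) × (2.3 - 4)/(1 - 4) = -0.059500
L_1(2.3) = (2.3 - 1)/(2 - 1) × (2.3 - 3)/(2 - 3) × (2.3 - 4)/(2 - 4) = 0.773500
L_2(2.3) = (2.3 - 1)/(3 - 1) × (2.3 - 2)/(3 - 2) × (2.3 - 4)/(3 - 4) = 0.331500
L_3(2.3) = (2.3 - 1)/(4 - 1) × (2.3 - 2)/(4 - 2) × (2.3 - 3)/(4 - 3) = -0.045500

P(2.3) = 1×L_0(2.3) + 2×L_1(2.3) + 10×L_2(2.3) + 12×L_3(2.3)
P(2.3) = 4.256500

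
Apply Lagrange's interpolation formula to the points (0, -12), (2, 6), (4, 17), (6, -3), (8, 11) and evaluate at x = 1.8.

Lagrange interpolation formula:
P(x) = Σ yᵢ × Lᵢ(x)
where Lᵢ(x) = Π_{j≠i} (x - xⱼ)/(xᵢ - xⱼ)

L_0(1.8) = (1.8 - 2)/(0 - 2) × (1.8 - 4)/(0 - 4) × (1.8 - 6)/(0 - 6) × (1.8 - 8)/(0 - 8) = 0.029837
L_1(1.8) = (1.8 - 0)/(2 - 0) × (1.8 - 4)/(2 - 4) × (1.8 - 6)/(2 - 6) × (1.8 - 8)/(2 - 8) = 1.074150
L_2(1.8) = (1.8 - 0)/(4 - 0) × (1.8 - 2)/(4 - 2) × (1.8 - 6)/(4 - 6) × (1.8 - 8)/(4 - 8) = -0.146475
L_3(1.8) = (1.8 - 0)/(6 - 0) × (1.8 - 2)/(6 - 2) × (1.8 - 4)/(6 - 4) × (1.8 - 8)/(6 - 8) = 0.051150
L_4(1.8) = (1.8 - 0)/(8 - 0) × (1.8 - 2)/(8 - 2) × (1.8 - 4)/(8 - 4) × (1.8 - 6)/(8 - 6) = -0.008662

P(1.8) = (-12)×L_0(1.8) + 6×L_1(1.8) + 17×L_2(1.8) + (-3)×L_3(1.8) + 11×L_4(1.8)
P(1.8) = 3.348038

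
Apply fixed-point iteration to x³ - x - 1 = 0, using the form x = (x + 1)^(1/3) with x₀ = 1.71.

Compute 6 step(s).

Equation: x³ - x - 1 = 0
Fixed-point form: x = (x + 1)^(1/3)
x₀ = 1.71

x_1 = g(1.710000) = 1.394194
x_2 = g(1.394194) = 1.337785
x_3 = g(1.337785) = 1.327195
x_4 = g(1.327195) = 1.325188
x_5 = g(1.325188) = 1.324807
x_6 = g(1.324807) = 1.324735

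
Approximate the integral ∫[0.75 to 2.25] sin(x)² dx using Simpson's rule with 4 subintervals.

f(x) = sin(x)²
a = 0.75, b = 2.25, n = 4
h = (b - a)/n = 0.375000

Simpson's rule: (h/3)[f(x₀) + 4f(x₁) + 2f(x₂) + ... + f(xₙ)]

x_0 = 0.7500, f(x_0) = 0.464631, coefficient = 1
x_1 = 1.1250, f(x_1) = 0.814087, coefficient = 4
x_2 = 1.5000, f(x_2) = 0.994996, coefficient = 2
x_3 = 1.8750, f(x_3) = 0.910280, coefficient = 4
x_4 = 2.2500, f(x_4) = 0.605398, coefficient = 1

I ≈ (0.375000/3) × 9.957488 = 1.244686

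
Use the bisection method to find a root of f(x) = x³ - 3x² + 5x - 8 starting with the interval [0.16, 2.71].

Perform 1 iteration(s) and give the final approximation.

f(x) = x³ - 3x² + 5x - 8
Initial interval: [0.16, 2.71]

Iteration 1:
  c_1 = (0.160000 + 2.710000)/2 = 1.435000
  f(c_1) = f(1.435000) = -4.047687
  f(a) × f(c) ≥ 0, new interval: [1.435000, 2.710000]

After 1 iteration(s), the approximation is c_1 = 1.435000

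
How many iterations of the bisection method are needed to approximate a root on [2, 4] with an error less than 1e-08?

We need (b-a)/2^n ≤ 1e-08
(4 - 2)/2^n ≤ 1e-08
2/2^n ≤ 1e-08
2^n ≥ 200000000
n ≥ log₂(200000000) = 27.58
n ≥ 28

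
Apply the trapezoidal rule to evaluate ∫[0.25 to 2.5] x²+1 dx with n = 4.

f(x) = x²+1
a = 0.25, b = 2.5, n = 4
h = (b - a)/n = 0.562500

Trapezoidal rule: (h/2)[f(x₀) + 2f(x₁) + 2f(x₂) + ... + f(xₙ)]

x_0 = 0.2500, f(x_0) = 1.062500, coefficient = 1
x_1 = 0.8125, f(x_1) = 1.660156, coefficient = 2
x_2 = 1.3750, f(x_2) = 2.890625, coefficient = 2
x_3 = 1.9375, f(x_3) = 4.753906, coefficient = 2
x_4 = 2.5000, f(x_4) = 7.250000, coefficient = 1

I ≈ (0.562500/2) × 26.921875 = 7.571777
Exact value: 7.453125
Error: 0.118652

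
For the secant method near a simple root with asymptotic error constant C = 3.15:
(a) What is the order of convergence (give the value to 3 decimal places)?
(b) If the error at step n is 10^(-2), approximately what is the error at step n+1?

(a) Secant method has superlinear convergence with order φ = (1+√5)/2 ≈ 1.618.
    This means |e_{n+1}| ≈ C|e_n|^1.618.

(b) With |e_n| = 10^(-2) and C = 3.15:
    |e_{n+1}| ≈ 3.15 × (10^(-2))^1.618 = 3.15 × 10^(-3.24)

(a) ≈ 1.618 (golden ratio); (b) |e_{n+1}| ≈ 1.829e-03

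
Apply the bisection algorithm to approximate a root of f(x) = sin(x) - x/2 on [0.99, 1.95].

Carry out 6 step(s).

f(x) = sin(x) - x/2
Initial interval: [0.99, 1.95]

Iteration 1:
  c_1 = (0.990000 + 1.950000)/2 = 1.470000
  f(c_1) = f(1.470000) = 0.259924
  f(a) × f(c) ≥ 0, new interval: [1.470000, 1.950000]
Iteration 2:
  c_2 = (1.470000 + 1.950000)/2 = 1.710000
  f(c_2) = f(1.710000) = 0.135327
  f(a) × f(c) ≥ 0, new interval: [1.710000, 1.950000]
Iteration 3:
  c_3 = (1.710000 + 1.950000)/2 = 1.830000
  f(c_3) = f(1.830000) = 0.051594
  f(a) × f(c) ≥ 0, new interval: [1.830000, 1.950000]
Iteration 4:
  c_4 = (1.830000 + 1.950000)/2 = 1.890000
  f(c_4) = f(1.890000) = 0.004486
  f(a) × f(c) ≥ 0, new interval: [1.890000, 1.950000]
Iteration 5:
  c_5 = (1.890000 + 1.950000)/2 = 1.920000
  f(c_5) = f(1.920000) = -0.020355
  f(a) × f(c) < 0, new interval: [1.890000, 1.920000]
Iteration 6:
  c_6 = (1.890000 + 1.920000)/2 = 1.905000
  f(c_6) = f(1.905000) = -0.007828
  f(a) × f(c) < 0, new interval: [1.890000, 1.905000]

After 6 iteration(s), the approximation is c_6 = 1.905000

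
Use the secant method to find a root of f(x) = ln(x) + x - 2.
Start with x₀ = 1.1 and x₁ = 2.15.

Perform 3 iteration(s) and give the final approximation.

f(x) = ln(x) + x - 2
x₀ = 1.1, x₁ = 2.15

Secant formula: x_{n+1} = x_n - f(x_n)(x_n - x_{n-1})/(f(x_n) - f(x_{n-1}))

Iteration 1:
  f(1.100000) = -0.804690
  f(2.150000) = 0.915468
  x_2 = 2.150000 - 0.915468×(2.150000 - 1.100000)/(0.915468 - (-0.804690))
       = 1.591190
Iteration 2:
  f(2.150000) = 0.915468
  f(1.591190) = 0.055672
  x_3 = 1.591190 - 0.055672×(1.591190 - 2.150000)/(0.055672 - 0.915468)
       = 1.555007
Iteration 3:
  f(1.591190) = 0.055672
  f(1.555007) = -0.003513
  x_4 = 1.555007 - (-0.003513)×(1.555007 - 1.591190)/(-0.003513 - 0.055672)
       = 1.557155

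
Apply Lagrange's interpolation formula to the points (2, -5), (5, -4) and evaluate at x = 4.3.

Lagrange interpolation formula:
P(x) = Σ yᵢ × Lᵢ(x)
where Lᵢ(x) = Π_{j≠i} (x - xⱼ)/(xᵢ - xⱼ)

L_0(4.3) = (4.3 - 5)/(2 - 5) = 0.233333
L_1(4.3) = (4.3 - 2)/(5 - 2) = 0.766667

P(4.3) = (-5)×L_0(4.3) + (-4)×L_1(4.3)
P(4.3) = -4.233333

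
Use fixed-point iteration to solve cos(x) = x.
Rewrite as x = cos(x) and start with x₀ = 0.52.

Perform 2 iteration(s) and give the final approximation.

Equation: cos(x) = x
Fixed-point form: x = cos(x)
x₀ = 0.52

x_1 = g(0.520000) = 0.867819
x_2 = g(0.867819) = 0.646492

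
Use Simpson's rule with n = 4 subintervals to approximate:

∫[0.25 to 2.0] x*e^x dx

f(x) = x*e^x
a = 0.25, b = 2.0, n = 4
h = (b - a)/n = 0.437500

Simpson's rule: (h/3)[f(x₀) + 4f(x₁) + 2f(x₂) + ... + f(xₙ)]

x_0 = 0.2500, f(x_0) = 0.321006, coefficient = 1
x_1 = 0.6875, f(x_1) = 1.367257, coefficient = 4
x_2 = 1.1250, f(x_2) = 3.465244, coefficient = 2
x_3 = 1.5625, f(x_3) = 7.454271, coefficient = 4
x_4 = 2.0000, f(x_4) = 14.778112, coefficient = 1

I ≈ (0.437500/3) × 57.315717 = 8.358542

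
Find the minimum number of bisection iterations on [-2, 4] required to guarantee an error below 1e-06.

We need (b-a)/2^n ≤ 1e-06
(4 - (-2))/2^n ≤ 1e-06
6/2^n ≤ 1e-06
2^n ≥ 6000000
n ≥ log₂(6000000) = 22.52
n ≥ 23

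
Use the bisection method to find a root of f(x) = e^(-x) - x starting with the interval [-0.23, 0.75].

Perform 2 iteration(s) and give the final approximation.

f(x) = e^(-x) - x
Initial interval: [-0.23, 0.75]

Iteration 1:
  c_1 = (-0.230000 + 0.750000)/2 = 0.260000
  f(c_1) = f(0.260000) = 0.511052
  f(a) × f(c) ≥ 0, new interval: [0.260000, 0.750000]
Iteration 2:
  c_2 = (0.260000 + 0.750000)/2 = 0.505000
  f(c_2) = f(0.505000) = 0.098506
  f(a) × f(c) ≥ 0, new interval: [0.505000, 0.750000]

After 2 iteration(s), the approximation is c_2 = 0.505000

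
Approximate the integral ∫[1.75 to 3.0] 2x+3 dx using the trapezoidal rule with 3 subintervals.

f(x) = 2x+3
a = 1.75, b = 3.0, n = 3
h = (b - a)/n = 0.416667

Trapezoidal rule: (h/2)[f(x₀) + 2f(x₁) + 2f(x₂) + ... + f(xₙ)]

x_0 = 1.7500, f(x_0) = 6.500000, coefficient = 1
x_1 = 2.1667, f(x_1) = 7.333333, coefficient = 2
x_2 = 2.5833, f(x_2) = 8.166667, coefficient = 2
x_3 = 3.0000, f(x_3) = 9.000000, coefficient = 1

I ≈ (0.416667/2) × 46.500000 = 9.687500
Exact value: 9.687500
Error: 0.000000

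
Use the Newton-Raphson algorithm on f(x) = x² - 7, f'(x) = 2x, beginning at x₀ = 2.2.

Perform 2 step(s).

f(x) = x² - 7
f'(x) = 2x
x₀ = 2.2

Newton-Raphson formula: x_{n+1} = x_n - f(x_n)/f'(x_n)

Iteration 1:
  f(2.200000) = -2.160000
  f'(2.200000) = 4.400000
  x_1 = 2.200000 - (-2.160000)/4.400000 = 2.690909
Iteration 2:
  f(2.690909) = 0.240992
  f'(2.690909) = 5.381818
  x_2 = 2.690909 - 0.240992/5.381818 = 2.646130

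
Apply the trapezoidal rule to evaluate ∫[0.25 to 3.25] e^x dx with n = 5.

f(x) = e^x
a = 0.25, b = 3.25, n = 5
h = (b - a)/n = 0.600000

Trapezoidal rule: (h/2)[f(x₀) + 2f(x₁) + 2f(x₂) + ... + f(xₙ)]

x_0 = 0.2500, f(x_0) = 1.284025, coefficient = 1
x_1 = 0.8500, f(x_1) = 2.339647, coefficient = 2
x_2 = 1.4500, f(x_2) = 4.263115, coefficient = 2
x_3 = 2.0500, f(x_3) = 7.767901, coefficient = 2
x_4 = 2.6500, f(x_4) = 14.154039, coefficient = 2
x_5 = 3.2500, f(x_5) = 25.790340, coefficient = 1

I ≈ (0.600000/2) × 84.123768 = 25.237130
Exact value: 24.506315
Error: 0.730816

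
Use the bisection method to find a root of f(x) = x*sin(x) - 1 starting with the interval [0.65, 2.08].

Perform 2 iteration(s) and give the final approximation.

f(x) = x*sin(x) - 1
Initial interval: [0.65, 2.08]

Iteration 1:
  c_1 = (0.650000 + 2.080000)/2 = 1.365000
  f(c_1) = f(1.365000) = 0.336197
  f(a) × f(c) < 0, new interval: [0.650000, 1.365000]
Iteration 2:
  c_2 = (0.650000 + 1.365000)/2 = 1.007500
  f(c_2) = f(1.007500) = -0.148159
  f(a) × f(c) ≥ 0, new interval: [1.007500, 1.365000]

After 2 iteration(s), the approximation is c_2 = 1.007500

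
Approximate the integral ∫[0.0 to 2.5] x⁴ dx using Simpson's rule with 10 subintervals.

f(x) = x⁴
a = 0.0, b = 2.5, n = 10
h = (b - a)/n = 0.250000

Simpson's rule: (h/3)[f(x₀) + 4f(x₁) + 2f(x₂) + ... + f(xₙ)]

x_0 = 0.0000, f(x_0) = 0.000000, coefficient = 1
x_1 = 0.2500, f(x_1) = 0.003906, coefficient = 4
x_2 = 0.5000, f(x_2) = 0.062500, coefficient = 2
x_3 = 0.7500, f(x_3) = 0.316406, coefficient = 4
x_4 = 1.0000, f(x_4) = 1.000000, coefficient = 2
x_5 = 1.2500, f(x_5) = 2.441406, coefficient = 4
x_6 = 1.5000, f(x_6) = 5.062500, coefficient = 2
x_7 = 1.7500, f(x_7) = 9.378906, coefficient = 4
x_8 = 2.0000, f(x_8) = 16.000000, coefficient = 2
x_9 = 2.2500, f(x_9) = 25.628906, coefficient = 4
x_10 = 2.5000, f(x_10) = 39.062500, coefficient = 1

I ≈ (0.250000/3) × 234.390625 = 19.532552
Exact value: 19.531250
Error: 0.001302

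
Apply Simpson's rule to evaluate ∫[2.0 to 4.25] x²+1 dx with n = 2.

f(x) = x²+1
a = 2.0, b = 4.25, n = 2
h = (b - a)/n = 1.125000

Simpson's rule: (h/3)[f(x₀) + 4f(x₁) + 2f(x₂) + ... + f(xₙ)]

x_0 = 2.0000, f(x_0) = 5.000000, coefficient = 1
x_1 = 3.1250, f(x_1) = 10.765625, coefficient = 4
x_2 = 4.2500, f(x_2) = 19.062500, coefficient = 1

I ≈ (1.125000/3) × 67.125000 = 25.171875
Exact value: 25.171875
Error: 0.000000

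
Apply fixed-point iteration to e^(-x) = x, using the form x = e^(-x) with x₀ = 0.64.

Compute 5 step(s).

Equation: e^(-x) = x
Fixed-point form: x = e^(-x)
x₀ = 0.64

x_1 = g(0.640000) = 0.527292
x_2 = g(0.527292) = 0.590201
x_3 = g(0.590201) = 0.554216
x_4 = g(0.554216) = 0.574523
x_5 = g(0.574523) = 0.562974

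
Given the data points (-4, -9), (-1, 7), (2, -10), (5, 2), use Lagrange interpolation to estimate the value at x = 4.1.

Lagrange interpolation formula:
P(x) = Σ yᵢ × Lᵢ(x)
where Lᵢ(x) = Π_{j≠i} (x - xⱼ)/(xᵢ - xⱼ)

L_0(4.1) = (4.1 - (-1))/(-4 - (-1)) × (4.1 - 2)/(-4 - 2) × (4.1 - 5)/(-4 - 5) = 0.059500
L_1(4.1) = (4.1 - (-4))/(-1 - (-4)) × (4.1 - 2)/(-1 - 2) × (4.1 - 5)/(-1 - 5) = -0.283500
L_2(4.1) = (4.1 - (-4))/(2 - (-4)) × (4.1 - (-1))/(2 - (-1)) × (4.1 - 5)/(2 - 5) = 0.688500
L_3(4.1) = (4.1 - (-4))/(5 - (-4)) × (4.1 - (-1))/(5 - (-1)) × (4.1 - 2)/(5 - 2) = 0.535500

P(4.1) = (-9)×L_0(4.1) + 7×L_1(4.1) + (-10)×L_2(4.1) + 2×L_3(4.1)
P(4.1) = -8.334000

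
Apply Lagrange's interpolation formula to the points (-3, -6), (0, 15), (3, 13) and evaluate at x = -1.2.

Lagrange interpolation formula:
P(x) = Σ yᵢ × Lᵢ(x)
where Lᵢ(x) = Π_{j≠i} (x - xⱼ)/(xᵢ - xⱼ)

L_0(-1.2) = (-1.2 - 0)/(-3 - 0) × (-1.2 - 3)/(-3 - 3) = 0.280000
L_1(-1.2) = (-1.2 - (-3))/(0 - (-3)) × (-1.2 - 3)/(0 - 3) = 0.840000
L_2(-1.2) = (-1.2 - (-3))/(3 - (-3)) × (-1.2 - 0)/(3 - 0) = -0.120000

P(-1.2) = (-6)×L_0(-1.2) + 15×L_1(-1.2) + 13×L_2(-1.2)
P(-1.2) = 9.360000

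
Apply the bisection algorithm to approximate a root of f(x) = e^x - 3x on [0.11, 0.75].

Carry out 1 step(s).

f(x) = e^x - 3x
Initial interval: [0.11, 0.75]

Iteration 1:
  c_1 = (0.110000 + 0.750000)/2 = 0.430000
  f(c_1) = f(0.430000) = 0.247258
  f(a) × f(c) ≥ 0, new interval: [0.430000, 0.750000]

After 1 iteration(s), the approximation is c_1 = 0.430000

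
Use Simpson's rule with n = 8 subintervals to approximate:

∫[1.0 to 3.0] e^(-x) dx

f(x) = e^(-x)
a = 1.0, b = 3.0, n = 8
h = (b - a)/n = 0.250000

Simpson's rule: (h/3)[f(x₀) + 4f(x₁) + 2f(x₂) + ... + f(xₙ)]

x_0 = 1.0000, f(x_0) = 0.367879, coefficient = 1
x_1 = 1.2500, f(x_1) = 0.286505, coefficient = 4
x_2 = 1.5000, f(x_2) = 0.223130, coefficient = 2
x_3 = 1.7500, f(x_3) = 0.173774, coefficient = 4
x_4 = 2.0000, f(x_4) = 0.135335, coefficient = 2
x_5 = 2.2500, f(x_5) = 0.105399, coefficient = 4
x_6 = 2.5000, f(x_6) = 0.082085, coefficient = 2
x_7 = 2.7500, f(x_7) = 0.063928, coefficient = 4
x_8 = 3.0000, f(x_8) = 0.049787, coefficient = 1

I ≈ (0.250000/3) × 3.817191 = 0.318099
Exact value: 0.318092
Error: 0.000007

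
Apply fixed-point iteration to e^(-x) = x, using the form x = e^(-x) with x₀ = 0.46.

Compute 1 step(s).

Equation: e^(-x) = x
Fixed-point form: x = e^(-x)
x₀ = 0.46

x_1 = g(0.460000) = 0.631284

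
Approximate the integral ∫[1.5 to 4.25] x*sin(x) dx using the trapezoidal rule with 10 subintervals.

f(x) = x*sin(x)
a = 1.5, b = 4.25, n = 10
h = (b - a)/n = 0.275000

Trapezoidal rule: (h/2)[f(x₀) + 2f(x₁) + 2f(x₂) + ... + f(xₙ)]

x_0 = 1.5000, f(x_0) = 1.496242, coefficient = 1
x_1 = 1.7750, f(x_1) = 1.738120, coefficient = 2
x_2 = 2.0500, f(x_2) = 1.819093, coefficient = 2
x_3 = 2.3250, f(x_3) = 1.694500, coefficient = 2
x_4 = 2.6000, f(x_4) = 1.340304, coefficient = 2
x_5 = 2.8750, f(x_5) = 0.757407, coefficient = 2
x_6 = 3.1500, f(x_6) = -0.026483, coefficient = 2
x_7 = 3.4250, f(x_7) = -0.957728, coefficient = 2
x_8 = 3.7000, f(x_8) = -1.960394, coefficient = 2
x_9 = 3.9750, f(x_9) = -2.942401, coefficient = 2
x_10 = 4.2500, f(x_10) = -3.803705, coefficient = 1

I ≈ (0.275000/2) × 0.617374 = 0.084889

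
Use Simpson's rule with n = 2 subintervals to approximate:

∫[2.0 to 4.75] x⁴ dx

f(x) = x⁴
a = 2.0, b = 4.75, n = 2
h = (b - a)/n = 1.375000

Simpson's rule: (h/3)[f(x₀) + 4f(x₁) + 2f(x₂) + ... + f(xₙ)]

x_0 = 2.0000, f(x_0) = 16.000000, coefficient = 1
x_1 = 3.3750, f(x_1) = 129.746338, coefficient = 4
x_2 = 4.7500, f(x_2) = 509.066406, coefficient = 1

I ≈ (1.375000/3) × 1044.051758 = 478.523722
Exact value: 477.213086
Error: 1.310636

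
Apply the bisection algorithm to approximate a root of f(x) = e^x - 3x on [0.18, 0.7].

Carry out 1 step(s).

f(x) = e^x - 3x
Initial interval: [0.18, 0.7]

Iteration 1:
  c_1 = (0.180000 + 0.700000)/2 = 0.440000
  f(c_1) = f(0.440000) = 0.232707
  f(a) × f(c) ≥ 0, new interval: [0.440000, 0.700000]

After 1 iteration(s), the approximation is c_1 = 0.440000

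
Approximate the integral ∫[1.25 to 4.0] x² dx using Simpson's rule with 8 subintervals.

f(x) = x²
a = 1.25, b = 4.0, n = 8
h = (b - a)/n = 0.343750

Simpson's rule: (h/3)[f(x₀) + 4f(x₁) + 2f(x₂) + ... + f(xₙ)]

x_0 = 1.2500, f(x_0) = 1.562500, coefficient = 1
x_1 = 1.5938, f(x_1) = 2.540039, coefficient = 4
x_2 = 1.9375, f(x_2) = 3.753906, coefficient = 2
x_3 = 2.2812, f(x_3) = 5.204102, coefficient = 4
x_4 = 2.6250, f(x_4) = 6.890625, coefficient = 2
x_5 = 2.9688, f(x_5) = 8.813477, coefficient = 4
x_6 = 3.3125, f(x_6) = 10.972656, coefficient = 2
x_7 = 3.6562, f(x_7) = 13.368164, coefficient = 4
x_8 = 4.0000, f(x_8) = 16.000000, coefficient = 1

I ≈ (0.343750/3) × 180.500000 = 20.682292
Exact value: 20.682292
Error: 0.000000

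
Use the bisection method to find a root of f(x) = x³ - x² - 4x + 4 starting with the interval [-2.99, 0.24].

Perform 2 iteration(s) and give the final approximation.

f(x) = x³ - x² - 4x + 4
Initial interval: [-2.99, 0.24]

Iteration 1:
  c_1 = (-2.990000 + 0.240000)/2 = -1.375000
  f(c_1) = f(-1.375000) = 5.009766
  f(a) × f(c) < 0, new interval: [-2.990000, -1.375000]
Iteration 2:
  c_2 = (-2.990000 + (-1.375000))/2 = -2.182500
  f(c_2) = f(-2.182500) = -2.429222
  f(a) × f(c) ≥ 0, new interval: [-2.182500, -1.375000]

After 2 iteration(s), the approximation is c_2 = -2.182500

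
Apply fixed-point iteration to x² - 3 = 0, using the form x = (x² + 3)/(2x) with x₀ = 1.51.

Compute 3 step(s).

Equation: x² - 3 = 0
Fixed-point form: x = (x² + 3)/(2x)
x₀ = 1.51

x_1 = g(1.510000) = 1.748377
x_2 = g(1.748377) = 1.732127
x_3 = g(1.732127) = 1.732051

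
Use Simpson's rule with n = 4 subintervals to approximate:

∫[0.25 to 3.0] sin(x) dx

f(x) = sin(x)
a = 0.25, b = 3.0, n = 4
h = (b - a)/n = 0.687500

Simpson's rule: (h/3)[f(x₀) + 4f(x₁) + 2f(x₂) + ... + f(xₙ)]

x_0 = 0.2500, f(x_0) = 0.247404, coefficient = 1
x_1 = 0.9375, f(x_1) = 0.806081, coefficient = 4
x_2 = 1.6250, f(x_2) = 0.998531, coefficient = 2
x_3 = 2.3125, f(x_3) = 0.737319, coefficient = 4
x_4 = 3.0000, f(x_4) = 0.141120, coefficient = 1

I ≈ (0.687500/3) × 8.559186 = 1.961480
Exact value: 1.958905
Error: 0.002575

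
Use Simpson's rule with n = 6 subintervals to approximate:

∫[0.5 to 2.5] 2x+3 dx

f(x) = 2x+3
a = 0.5, b = 2.5, n = 6
h = (b - a)/n = 0.333333

Simpson's rule: (h/3)[f(x₀) + 4f(x₁) + 2f(x₂) + ... + f(xₙ)]

x_0 = 0.5000, f(x_0) = 4.000000, coefficient = 1
x_1 = 0.8333, f(x_1) = 4.666667, coefficient = 4
x_2 = 1.1667, f(x_2) = 5.333333, coefficient = 2
x_3 = 1.5000, f(x_3) = 6.000000, coefficient = 4
x_4 = 1.8333, f(x_4) = 6.666667, coefficient = 2
x_5 = 2.1667, f(x_5) = 7.333333, coefficient = 4
x_6 = 2.5000, f(x_6) = 8.000000, coefficient = 1

I ≈ (0.333333/3) × 108.000000 = 12.000000
Exact value: 12.000000
Error: 0.000000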